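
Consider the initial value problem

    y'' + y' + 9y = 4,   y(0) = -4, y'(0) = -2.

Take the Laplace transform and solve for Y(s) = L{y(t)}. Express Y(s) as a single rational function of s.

Laplace-transform each side.
With L{y''} = s^2 Y - s·y(0) - y'(0) and L{y'} = sY - y(0), with y(0) = -4, y'(0) = -2: the LHS transforms to (s^2 + s + 9)Y - (-4*s - 6).
The right side is L{4} = 4/s.
So (s^2 + s + 9)Y = 4/s + (-4*s - 6).
Divide through and combine into a single rational function.

Y(s) = (-4*s^2 - 6*s + 4)/(s^3 + s^2 + 9*s)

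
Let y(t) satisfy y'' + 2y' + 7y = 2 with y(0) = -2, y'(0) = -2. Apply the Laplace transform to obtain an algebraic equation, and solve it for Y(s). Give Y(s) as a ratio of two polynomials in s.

Y(s) = (-2*s^2 - 6*s + 2)/(s^3 + 2*s^2 + 7*s)

Laplace-transform each side.
With L{y''} = s^2 Y - s·y(0) - y'(0) and L{y'} = sY - y(0), with y(0) = -2, y'(0) = -2: the LHS transforms to (s^2 + 2*s + 7)Y - (-2*s - 6).
The right side is L{2} = 2/s.
So (s^2 + 2*s + 7)Y = 2/s + (-2*s - 6).
Solve for Y(s) and write it as one ratio of polynomials.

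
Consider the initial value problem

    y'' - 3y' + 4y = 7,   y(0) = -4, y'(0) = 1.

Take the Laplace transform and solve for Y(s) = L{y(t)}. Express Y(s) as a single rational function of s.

Transform both sides with L{·}.
With L{y''} = s^2 Y - s·y(0) - y'(0) and L{y'} = sY - y(0), with y(0) = -4, y'(0) = 1: the LHS transforms to (s^2 - 3*s + 4)Y - (-4*s + 13).
The right side is L{7} = 7/s.
So (s^2 - 3*s + 4)Y = 7/s + (-4*s + 13).
Divide through and combine into a single rational function.

Y(s) = (-4*s^2 + 13*s + 7)/(s^3 - 3*s^2 + 4*s)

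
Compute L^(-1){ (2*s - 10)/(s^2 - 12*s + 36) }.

2*t*exp(6*t) + 2*exp(6*t)

Factor the denominator: s^2 - 12*s + 36 = (s - 6)^2.
Partial fraction decomposition gives [2/(s - 6)] + [2/(s - 6)^2].
Invert each term: 2/(s - 6) ↔ 2e^(6t); 2/(s - 6)^2 ↔ 2t·e^(6t).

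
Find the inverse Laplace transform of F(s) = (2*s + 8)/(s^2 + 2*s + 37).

exp(-t)*sin(6*t) + 2*exp(-t)*cos(6*t)

Complete the square in the denominator: s^2 + 2*s + 37 = (s + 1)^2 + 6^2.
Split the numerator to match: 2*s + 8 = 2·(s + 1) + 1·6.
Invert each term: 2·(s + 1)/((s + 1)^2 + 36) ↔ 2e^(-t)cos(6t); 1·6/((s + 1)^2 + 36) ↔ e^(-t)sin(6t).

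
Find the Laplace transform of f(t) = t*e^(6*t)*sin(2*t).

L{sin(2t)} = 2/(s^2 + 4).
Multiplying by e^(6t) shifts s → s - 6, so L{e^(6*t)*sin(2*t)} = 2/((s - 6)^2 + 4).
Then apply L{t·g(t)} = -d/ds[G(s)] with G(s) = 2/((s - 6)^2 + 4):
differentiating 1 time and applying the sign gives 4*(s - 6)/(s^2 - 12*s + 40)^2.

4*(s - 6)/(s^2 - 12*s + 40)^2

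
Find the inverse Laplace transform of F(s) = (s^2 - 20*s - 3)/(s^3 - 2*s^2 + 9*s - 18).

Factor the denominator: s^3 - 2*s^2 + 9*s - 18 = (s - 2)*(s^2 + 9).
Partial fraction decomposition gives [-3/(s - 2)] + [4*s/(s^2 + 9)] + [-12/(s^2 + 9)].
Invert each term: -3/(s - 2) ↔ -3e^(2t); 4·s/(s^2 + 9) ↔ 4cos(3t); -4·3/(s^2 + 9) ↔ -4sin(3t).

-3*exp(2*t) - 4*sin(3*t) + 4*cos(3*t)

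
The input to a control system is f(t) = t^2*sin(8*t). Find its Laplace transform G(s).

G(s) = 16*(3*s^2 - 64)/(s^2 + 64)^3

L{sin(8t)} = 8/(s^2 + 64).
Then apply L{t^2·g(t)} = (-1)^2 d^2/ds^2[H(s)] with H(s) = 8/(s^2 + 64):
differentiating 2 times and applying the sign gives 16*(3*s^2 - 64)/(s^2 + 64)^3.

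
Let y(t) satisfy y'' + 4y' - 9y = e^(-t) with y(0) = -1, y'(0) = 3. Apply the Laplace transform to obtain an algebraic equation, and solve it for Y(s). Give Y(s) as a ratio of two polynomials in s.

Y(s) = (-s^2 - 2*s)/(s^3 + 5*s^2 - 5*s - 9)

Transform both sides with L{·}.
The derivative rules (L{y''} = s^2 Y - s·y(0) - y'(0) and L{y'} = sY - y(0), with y(0) = -1, y'(0) = 3) turn the left side into (s^2 + 4*s - 9)Y - (-s - 1).
The right side is L{e^(-t)} = 1/(s + 1).
So (s^2 + 4*s - 9)Y = 1/(s + 1) + (-s - 1).
Divide through and combine into a single rational function.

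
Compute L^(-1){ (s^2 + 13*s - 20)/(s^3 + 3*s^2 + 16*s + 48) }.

sin(4*t) + 3*cos(4*t) - 2*exp(-3*t)

Factor the denominator: s^3 + 3*s^2 + 16*s + 48 = (s + 3)*(s^2 + 16).
Partial fraction decomposition gives [-2/(s + 3)] + [3*s/(s^2 + 16)] + [4/(s^2 + 16)].
Invert each term: -2/(s + 3) ↔ -2e^(-3t); 3·s/(s^2 + 16) ↔ 3cos(4t); 1·4/(s^2 + 16) ↔ sin(4t).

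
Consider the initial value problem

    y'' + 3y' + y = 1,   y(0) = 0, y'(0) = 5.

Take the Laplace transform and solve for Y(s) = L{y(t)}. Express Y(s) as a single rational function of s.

Y(s) = (5*s + 1)/(s^3 + 3*s^2 + s)

Apply the Laplace transform to the equation.
Using L{y''} = s^2 Y - s·y(0) - y'(0) and L{y'} = sY - y(0), with y(0) = 0, y'(0) = 5, the left side becomes (s^2 + 3*s + 1)Y - (5).
The right side is L{1} = 1/s.
So (s^2 + 3*s + 1)Y = 1/s + (5).
Divide through and combine into a single rational function.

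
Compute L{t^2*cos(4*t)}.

2*s*(s^2 - 48)/(s^2 + 16)^3

L{cos(4t)} = s/(s^2 + 16).
Then apply L{t^2·g(t)} = (-1)^2 d^2/ds^2[H(s)] with H(s) = s/(s^2 + 16):
differentiating 2 times and applying the sign gives 2*s*(s^2 - 48)/(s^2 + 16)^3.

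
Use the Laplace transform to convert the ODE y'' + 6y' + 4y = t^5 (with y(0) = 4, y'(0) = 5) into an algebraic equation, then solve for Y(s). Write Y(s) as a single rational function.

Y(s) = (4*s^7 + 29*s^6 + 120)/(s^8 + 6*s^7 + 4*s^6)

Take the Laplace transform of both sides.
Using L{y''} = s^2 Y - s·y(0) - y'(0) and L{y'} = sY - y(0), with y(0) = 4, y'(0) = 5, the left side becomes (s^2 + 6*s + 4)Y - (4*s + 29).
The right side is L{t^5} = 120/s^6.
So (s^2 + 6*s + 4)Y = 120/s^6 + (4*s + 29).
Divide through and combine into a single rational function.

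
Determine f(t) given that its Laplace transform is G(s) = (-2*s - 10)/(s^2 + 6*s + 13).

Complete the square in the denominator: s^2 + 6*s + 13 = (s + 3)^2 + 2^2.
Split the numerator to match: -2*s - 10 = -2·(s + 3) - 2·2.
Invert each term: -2·(s + 3)/((s + 3)^2 + 4) ↔ -2e^(-3t)cos(2t); -2·2/((s + 3)^2 + 4) ↔ -2e^(-3t)sin(2t).

f(t) = -2*exp(-3*t)*sin(2*t) - 2*exp(-3*t)*cos(2*t)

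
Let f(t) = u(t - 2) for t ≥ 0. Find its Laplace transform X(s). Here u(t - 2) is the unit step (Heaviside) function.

By the second shifting theorem, L{u(t - c)·g(t - c)} = e^(-cs)·G(s) with c = 2 and G(s) = L{g(t)}.
L{1} = 1/s.

X(s) = exp(-2*s)/s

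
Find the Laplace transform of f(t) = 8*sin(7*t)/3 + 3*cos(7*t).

By linearity of the Laplace transform, transform each term separately.
(8/3)·[L{sin(7t)} = 7/(s^2 + 49)]; (3)·[L{cos(7t)} = s/(s^2 + 49)].

3*s/(s^2 + 49) + 56/(3*(s^2 + 49))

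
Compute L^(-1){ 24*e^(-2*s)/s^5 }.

Heaviside(t - 2)*((t - 2)^4)

The factor e^(-2s) signals a time shift by c = 2 (second shifting theorem).
L{t^4} = 4!/s^5 = 24/s^5, so L^-1{24/s^5} = t^4.
Hence the inverse is u(t - 2) times that function evaluated at t - 2.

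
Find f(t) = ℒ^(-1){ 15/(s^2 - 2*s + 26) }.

Rewrite the denominator: s^2 - 2*s + 26 = (s - 1)^2 + 25.
The form in (s - 1) signals a first-shifting-theorem factor e^(t).
Since L{sin(5t)} = 5/(s^2 + 25), the inverse is exp(t)*sin(5*t), scaled by 3.

f(t) = 3*exp(t)*sin(5*t)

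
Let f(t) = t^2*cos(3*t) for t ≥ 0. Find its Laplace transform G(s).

G(s) = 2*s*(s^2 - 27)/(s^2 + 9)^3

L{cos(3t)} = s/(s^2 + 9).
Then apply L{t^2·g(t)} = (-1)^2 d^2/ds^2[H(s)] with H(s) = s/(s^2 + 9):
differentiating 2 times and applying the sign gives 2*s*(s^2 - 27)/(s^2 + 9)^3.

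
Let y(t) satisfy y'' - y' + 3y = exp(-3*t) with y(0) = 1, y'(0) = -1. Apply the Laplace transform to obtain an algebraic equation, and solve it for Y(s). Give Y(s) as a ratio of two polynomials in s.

Take the Laplace transform of both sides.
The derivative rules (L{y''} = s^2 Y - s·y(0) - y'(0) and L{y'} = sY - y(0), with y(0) = 1, y'(0) = -1) turn the left side into (s^2 - s + 3)Y - (s - 2).
The right side is L{exp(-3*t)} = 1/(s + 3).
So (s^2 - s + 3)Y = 1/(s + 3) + (s - 2).
Isolate Y and clear denominators.

Y(s) = (s^2 + s - 5)/(s^3 + 2*s^2 + 9)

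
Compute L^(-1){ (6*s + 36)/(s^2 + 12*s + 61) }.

Rewrite the denominator: s^2 + 12*s + 61 = (s + 6)^2 + 25.
The form in (s + 6) signals a first-shifting-theorem factor e^(-6t).
Since L{cos(5t)} = s/(s^2 + 25), the inverse is e^(-6*t)*cos(5*t), scaled by 6.

6*exp(-6*t)*cos(5*t)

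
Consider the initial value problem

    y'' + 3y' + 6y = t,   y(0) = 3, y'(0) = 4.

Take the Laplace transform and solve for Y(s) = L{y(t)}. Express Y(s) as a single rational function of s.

Y(s) = (3*s^3 + 13*s^2 + 1)/(s^4 + 3*s^3 + 6*s^2)

Laplace-transform each side.
The derivative rules (L{y''} = s^2 Y - s·y(0) - y'(0) and L{y'} = sY - y(0), with y(0) = 3, y'(0) = 4) turn the left side into (s^2 + 3*s + 6)Y - (3*s + 13).
The right side is L{t} = s^(-2).
So (s^2 + 3*s + 6)Y = s^(-2) + (3*s + 13).
Solve for Y(s) and write it as one ratio of polynomials.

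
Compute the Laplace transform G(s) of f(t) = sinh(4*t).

L{sinh(4t)} = 4/(s^2 - 16).

G(s) = 4/(s^2 - 16)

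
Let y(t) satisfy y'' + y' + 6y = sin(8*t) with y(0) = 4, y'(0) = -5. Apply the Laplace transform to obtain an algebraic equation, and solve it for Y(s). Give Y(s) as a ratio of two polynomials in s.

Y(s) = (4*s^3 - s^2 + 256*s - 56)/(s^4 + s^3 + 70*s^2 + 64*s + 384)

Transform both sides with L{·}.
The derivative rules (L{y''} = s^2 Y - s·y(0) - y'(0) and L{y'} = sY - y(0), with y(0) = 4, y'(0) = -5) turn the left side into (s^2 + s + 6)Y - (4*s - 1).
The right side is L{sin(8*t)} = 8/(s^2 + 64).
So (s^2 + s + 6)Y = 8/(s^2 + 64) + (4*s - 1).
Isolate Y and clear denominators.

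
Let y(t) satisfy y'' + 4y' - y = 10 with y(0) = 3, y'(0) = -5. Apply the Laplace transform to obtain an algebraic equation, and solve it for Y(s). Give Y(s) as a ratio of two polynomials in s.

Y(s) = (3*s^2 + 7*s + 10)/(s^3 + 4*s^2 - s)

Transform both sides with L{·}.
With L{y''} = s^2 Y - s·y(0) - y'(0) and L{y'} = sY - y(0), with y(0) = 3, y'(0) = -5: the LHS transforms to (s^2 + 4*s - 1)Y - (3*s + 7).
The right side is L{10} = 10/s.
So (s^2 + 4*s - 1)Y = 10/s + (3*s + 7).
Isolate Y and clear denominators.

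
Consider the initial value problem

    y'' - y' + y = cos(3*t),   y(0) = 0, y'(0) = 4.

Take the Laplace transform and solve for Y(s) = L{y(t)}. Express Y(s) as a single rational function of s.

Laplace-transform each side.
With L{y''} = s^2 Y - s·y(0) - y'(0) and L{y'} = sY - y(0), with y(0) = 0, y'(0) = 4: the LHS transforms to (s^2 - s + 1)Y - (4).
The right side is L{cos(3*t)} = s/(s^2 + 9).
So (s^2 - s + 1)Y = s/(s^2 + 9) + (4).
Divide through and combine into a single rational function.

Y(s) = (4*s^2 + s + 36)/(s^4 - s^3 + 10*s^2 - 9*s + 9)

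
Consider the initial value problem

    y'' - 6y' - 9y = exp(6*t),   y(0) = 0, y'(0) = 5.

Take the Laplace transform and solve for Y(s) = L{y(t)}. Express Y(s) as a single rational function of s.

Y(s) = (5*s - 29)/(s^3 - 12*s^2 + 27*s + 54)

Take the Laplace transform of both sides.
Using L{y''} = s^2 Y - s·y(0) - y'(0) and L{y'} = sY - y(0), with y(0) = 0, y'(0) = 5, the left side becomes (s^2 - 6*s - 9)Y - (5).
The right side is L{exp(6*t)} = 1/(s - 6).
So (s^2 - 6*s - 9)Y = 1/(s - 6) + (5).
Divide through and combine into a single rational function.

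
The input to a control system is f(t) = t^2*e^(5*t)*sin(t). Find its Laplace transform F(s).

F(s) = 2*(3*s^2 - 30*s + 74)/(s^2 - 10*s + 26)^3

L{sin(t)} = 1/(s^2 + 1).
Multiplying by e^(5t) shifts s → s - 5, so L{e^(5*t)*sin(t)} = 1/((s - 5)^2 + 1).
Then apply L{t^2·g(t)} = (-1)^2 d^2/ds^2[G(s)] with G(s) = 1/((s - 5)^2 + 1):
differentiating 2 times and applying the sign gives 2*(3*s^2 - 30*s + 74)/(s^2 - 10*s + 26)^3.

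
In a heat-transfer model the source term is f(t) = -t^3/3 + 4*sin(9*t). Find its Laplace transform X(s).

X(s) = 36/(s^2 + 81) - 2/s^4

By linearity of the Laplace transform, transform each term separately.
(4)·[L{sin(9t)} = 9/(s^2 + 81)]; (-1/3)·[L{t^3} = 3!/s^4 = 6/s^4].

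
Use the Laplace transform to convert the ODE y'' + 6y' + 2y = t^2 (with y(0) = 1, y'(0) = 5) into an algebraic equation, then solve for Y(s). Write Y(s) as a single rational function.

Y(s) = (s^4 + 11*s^3 + 2)/(s^5 + 6*s^4 + 2*s^3)

Take the Laplace transform of both sides.
With L{y''} = s^2 Y - s·y(0) - y'(0) and L{y'} = sY - y(0), with y(0) = 1, y'(0) = 5: the LHS transforms to (s^2 + 6*s + 2)Y - (s + 11).
The right side is L{t^2} = 2/s^3.
So (s^2 + 6*s + 2)Y = 2/s^3 + (s + 11).
Divide through and combine into a single rational function.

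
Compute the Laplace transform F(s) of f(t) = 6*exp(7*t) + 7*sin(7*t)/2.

The transform is linear, so treat each term independently.
(7/2)·[L{sin(7t)} = 7/(s^2 + 49)]; (6)·[L{e^(7t)} = 1/(s - 7)].

F(s) = 49/(2*(s^2 + 49)) + 6/(s - 7)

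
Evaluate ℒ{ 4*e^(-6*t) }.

4/(s + 6)

L{4} = 4/s.
By the first shifting theorem, multiplying by e^(-6t) replaces s with s + 6.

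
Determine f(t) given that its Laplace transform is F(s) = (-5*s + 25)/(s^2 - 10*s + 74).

f(t) = -5*exp(5*t)*cos(7*t)

Rewrite the denominator: s^2 - 10*s + 74 = (s - 5)^2 + 49.
The form in (s - 5) signals a first-shifting-theorem factor e^(5t).
Since L{cos(7t)} = s/(s^2 + 49), the inverse is e^(5*t)*cos(7*t), scaled by -5.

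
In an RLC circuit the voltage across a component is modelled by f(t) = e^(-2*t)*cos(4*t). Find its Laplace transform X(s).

X(s) = (s + 2)/((s + 2)^2 + 16)

L{cos(4t)} = s/(s^2 + 16).
By the first shifting theorem, multiplying by e^(-2t) replaces s with s + 2.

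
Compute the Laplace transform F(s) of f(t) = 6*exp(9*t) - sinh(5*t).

By linearity of the Laplace transform, transform each term separately.
(6)·[L{e^(9t)} = 1/(s - 9)]; (-1)·[L{sinh(5t)} = 5/(s^2 - 25)].

F(s) = -5/(s^2 - 25) + 6/(s - 9)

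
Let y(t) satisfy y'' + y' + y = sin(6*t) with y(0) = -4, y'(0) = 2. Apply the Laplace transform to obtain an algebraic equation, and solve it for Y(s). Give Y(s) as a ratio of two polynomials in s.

Y(s) = (-4*s^3 - 2*s^2 - 144*s - 66)/(s^4 + s^3 + 37*s^2 + 36*s + 36)

Laplace-transform each side.
Using L{y''} = s^2 Y - s·y(0) - y'(0) and L{y'} = sY - y(0), with y(0) = -4, y'(0) = 2, the left side becomes (s^2 + s + 1)Y - (-4*s - 2).
The right side is L{sin(6*t)} = 6/(s^2 + 36).
So (s^2 + s + 1)Y = 6/(s^2 + 36) + (-4*s - 2).
Solve for Y(s) and write it as one ratio of polynomials.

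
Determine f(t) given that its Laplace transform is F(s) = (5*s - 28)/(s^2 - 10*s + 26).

Complete the square in the denominator: s^2 - 10*s + 26 = (s - 5)^2 + 1^2.
Split the numerator to match: 5*s - 28 = 5·(s - 5) - 3·1.
Invert each term: 5·(s - 5)/((s - 5)^2 + 1) ↔ 5e^(5t)cos(t); -3·1/((s - 5)^2 + 1) ↔ -3e^(5t)sin(t).

f(t) = -3*exp(5*t)*sin(t) + 5*exp(5*t)*cos(t)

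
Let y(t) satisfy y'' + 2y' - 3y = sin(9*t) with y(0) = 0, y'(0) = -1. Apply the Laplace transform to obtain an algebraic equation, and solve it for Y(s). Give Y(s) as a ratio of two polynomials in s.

Y(s) = (-s^2 - 72)/(s^4 + 2*s^3 + 78*s^2 + 162*s - 243)

Take the Laplace transform of both sides.
Using L{y''} = s^2 Y - s·y(0) - y'(0) and L{y'} = sY - y(0), with y(0) = 0, y'(0) = -1, the left side becomes (s^2 + 2*s - 3)Y - (-1).
The right side is L{sin(9*t)} = 9/(s^2 + 81).
So (s^2 + 2*s - 3)Y = 9/(s^2 + 81) + (-1).
Isolate Y and clear denominators.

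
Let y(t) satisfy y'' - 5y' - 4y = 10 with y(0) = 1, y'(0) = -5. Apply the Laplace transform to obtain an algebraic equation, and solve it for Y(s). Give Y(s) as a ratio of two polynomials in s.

Take the Laplace transform of both sides.
With L{y''} = s^2 Y - s·y(0) - y'(0) and L{y'} = sY - y(0), with y(0) = 1, y'(0) = -5: the LHS transforms to (s^2 - 5*s - 4)Y - (s - 10).
The right side is L{10} = 10/s.
So (s^2 - 5*s - 4)Y = 10/s + (s - 10).
Isolate Y and clear denominators.

Y(s) = (s^2 - 10*s + 10)/(s^3 - 5*s^2 - 4*s)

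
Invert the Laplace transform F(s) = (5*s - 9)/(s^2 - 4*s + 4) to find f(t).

Factor the denominator: s^2 - 4*s + 4 = (s - 2)^2.
Partial fraction decomposition gives [5/(s - 2)] + [(s - 2)^(-2)].
Invert each term: 5/(s - 2) ↔ 5e^(2t); 1/(s - 2)^2 ↔ t·e^(2t).

f(t) = t*exp(2*t) + 5*exp(2*t)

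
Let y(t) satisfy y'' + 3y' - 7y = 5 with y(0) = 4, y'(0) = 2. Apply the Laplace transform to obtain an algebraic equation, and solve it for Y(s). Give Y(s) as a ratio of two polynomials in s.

Laplace-transform each side.
With L{y''} = s^2 Y - s·y(0) - y'(0) and L{y'} = sY - y(0), with y(0) = 4, y'(0) = 2: the LHS transforms to (s^2 + 3*s - 7)Y - (4*s + 14).
The right side is L{5} = 5/s.
So (s^2 + 3*s - 7)Y = 5/s + (4*s + 14).
Solve for Y(s) and write it as one ratio of polynomials.

Y(s) = (4*s^2 + 14*s + 5)/(s^3 + 3*s^2 - 7*s)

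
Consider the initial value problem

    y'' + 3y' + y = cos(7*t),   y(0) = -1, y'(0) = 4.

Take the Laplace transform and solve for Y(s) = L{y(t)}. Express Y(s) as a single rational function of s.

Transform both sides with L{·}.
Using L{y''} = s^2 Y - s·y(0) - y'(0) and L{y'} = sY - y(0), with y(0) = -1, y'(0) = 4, the left side becomes (s^2 + 3*s + 1)Y - (-s + 1).
The right side is L{cos(7*t)} = s/(s^2 + 49).
So (s^2 + 3*s + 1)Y = s/(s^2 + 49) + (-s + 1).
Divide through and combine into a single rational function.

Y(s) = (-s^3 + s^2 - 48*s + 49)/(s^4 + 3*s^3 + 50*s^2 + 147*s + 49)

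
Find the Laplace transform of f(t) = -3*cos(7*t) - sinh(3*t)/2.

-3*s/(s^2 + 49) - 3/(2*(s^2 - 9))

By linearity of the Laplace transform, transform each term separately.
(-3)·[L{cos(7t)} = s/(s^2 + 49)]; (-1/2)·[L{sinh(3t)} = 3/(s^2 - 9)].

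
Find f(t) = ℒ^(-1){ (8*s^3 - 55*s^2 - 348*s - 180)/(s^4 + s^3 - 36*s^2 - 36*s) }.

f(t) = -5*exp(6*t) + 5 + 3*exp(-t) + 5*exp(-6*t)

Factor the denominator: s^4 + s^3 - 36*s^2 - 36*s = s*(s - 6)*(s + 1)*(s + 6).
Partial fraction decomposition gives [5/s] + [-5/(s - 6)] + [5/(s + 6)] + [3/(s + 1)].
Invert each term: 5/(s - 0) ↔ 5e^(0t); -5/(s - 6) ↔ -5e^(6t); 5/(s + 6) ↔ 5e^(-6t); 3/(s + 1) ↔ 3e^(-t).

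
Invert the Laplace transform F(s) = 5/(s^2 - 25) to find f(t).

Since L{sinh(5t)} = 5/(s^2 - 25), the inverse is sinh(5*t).

f(t) = sinh(5*t)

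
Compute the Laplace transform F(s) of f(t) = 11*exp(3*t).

F(s) = 11/(s - 3)

L{11} = 11/s.
By the first shifting theorem, multiplying by e^(3t) replaces s with s - 3.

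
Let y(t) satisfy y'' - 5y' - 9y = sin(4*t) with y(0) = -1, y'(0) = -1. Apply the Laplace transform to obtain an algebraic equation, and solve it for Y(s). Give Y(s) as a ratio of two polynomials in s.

Y(s) = (-s^3 + 4*s^2 - 16*s + 68)/(s^4 - 5*s^3 + 7*s^2 - 80*s - 144)

Transform both sides with L{·}.
Using L{y''} = s^2 Y - s·y(0) - y'(0) and L{y'} = sY - y(0), with y(0) = -1, y'(0) = -1, the left side becomes (s^2 - 5*s - 9)Y - (-s + 4).
The right side is L{sin(4*t)} = 4/(s^2 + 16).
So (s^2 - 5*s - 9)Y = 4/(s^2 + 16) + (-s + 4).
Isolate Y and clear denominators.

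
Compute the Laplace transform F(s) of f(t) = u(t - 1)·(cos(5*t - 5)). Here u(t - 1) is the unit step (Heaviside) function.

F(s) = s*exp(-s)/(s^2 + 25)

By the second shifting theorem, L{u(t - c)·g(t - c)} = e^(-cs)·G(s) with c = 1 and G(s) = L{g(t)}.
L{cos(5t)} = s/(s^2 + 25).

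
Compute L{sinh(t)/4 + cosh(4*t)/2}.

By linearity of the Laplace transform, transform each term separately.
(1/2)·[L{cosh(4t)} = s/(s^2 - 16)]; (1/4)·[L{sinh(t)} = 1/(s^2 - 1)].

s/(2*(s^2 - 16)) + 1/(4*(s^2 - 1))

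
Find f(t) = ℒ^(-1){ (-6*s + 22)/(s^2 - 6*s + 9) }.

f(t) = 4*t*exp(3*t) - 6*exp(3*t)

Factor the denominator: s^2 - 6*s + 9 = (s - 3)^2.
Partial fraction decomposition gives [-6/(s - 3)] + [4/(s - 3)^2].
Invert each term: -6/(s - 3) ↔ -6e^(3t); 4/(s - 3)^2 ↔ 4t·e^(3t).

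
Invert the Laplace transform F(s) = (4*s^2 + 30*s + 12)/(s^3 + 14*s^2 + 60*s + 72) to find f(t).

Factor the denominator: s^3 + 14*s^2 + 60*s + 72 = (s + 2)*(s + 6)^2.
Partial fraction decomposition gives [6/(s + 6)] + [6/(s + 6)^2] + [-2/(s + 2)].
Invert each term: 6/(s + 6) ↔ 6e^(-6t); 6/(s + 6)^2 ↔ 6t·e^(-6t); -2/(s + 2) ↔ -2e^(-2t).

f(t) = 6*t*exp(-6*t) - 2*exp(-2*t) + 6*exp(-6*t)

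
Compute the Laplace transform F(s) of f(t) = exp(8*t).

F(s) = 1/(s - 8)

L{1} = 1/s.
By the first shifting theorem, multiplying by e^(8t) replaces s with s - 8.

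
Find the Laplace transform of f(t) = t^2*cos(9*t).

2*s*(s^2 - 243)/(s^2 + 81)^3

L{cos(9t)} = s/(s^2 + 81).
Then apply L{t^2·g(t)} = (-1)^2 d^2/ds^2[G(s)] with G(s) = s/(s^2 + 81):
differentiating 2 times and applying the sign gives 2*s*(s^2 - 243)/(s^2 + 81)^3.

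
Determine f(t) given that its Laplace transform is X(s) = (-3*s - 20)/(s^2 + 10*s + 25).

Factor the denominator: s^2 + 10*s + 25 = (s + 5)^2.
Partial fraction decomposition gives [-3/(s + 5)] + [-5/(s + 5)^2].
Invert each term: -3/(s + 5) ↔ -3e^(-5t); -5/(s + 5)^2 ↔ -5t·e^(-5t).

f(t) = -5*t*exp(-5*t) - 3*exp(-5*t)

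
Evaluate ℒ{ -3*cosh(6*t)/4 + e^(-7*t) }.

-3*s/(4*(s^2 - 36)) + 1/(s + 7)

By linearity of the Laplace transform, transform each term separately.
L{e^(-7t)} = 1/(s + 7); (-3/4)·[L{cosh(6t)} = s/(s^2 - 36)].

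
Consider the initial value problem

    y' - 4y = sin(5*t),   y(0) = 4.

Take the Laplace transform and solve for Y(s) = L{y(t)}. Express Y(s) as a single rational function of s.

Y(s) = (4*s^2 + 105)/(s^3 - 4*s^2 + 25*s - 100)

Take the Laplace transform of both sides.
With L{y'} = sY - y(0) = sY - 4: the LHS transforms to (s - 4)Y - (4).
The right side is L{sin(5*t)} = 5/(s^2 + 25).
So (s - 4)Y = 5/(s^2 + 25) + (4).
Solve for Y(s) and write it as one ratio of polynomials.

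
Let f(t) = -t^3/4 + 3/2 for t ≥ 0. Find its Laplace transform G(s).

By linearity of the Laplace transform, transform each term separately.
L{3/2} = (3/2)/s; (-1/4)·[L{t^3} = 3!/s^4 = 6/s^4].

G(s) = 3/(2*s) - 3/(2*s^4)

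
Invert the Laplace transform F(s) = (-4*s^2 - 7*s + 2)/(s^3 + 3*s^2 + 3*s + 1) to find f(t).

Factor the denominator: s^3 + 3*s^2 + 3*s + 1 = (s + 1)^3.
Partial fraction decomposition gives [-4/(s + 1)] + [(s + 1)^(-2)] + [5/(s + 1)^3].
Invert each term: -4/(s + 1) ↔ -4e^(-t); 1/(s + 1)^2 ↔ t·e^(-t); 5/(s + 1)^3 ↔ (5/2)t^2·e^(-t).

f(t) = 5*t^2*exp(-t)/2 + t*exp(-t) - 4*exp(-t)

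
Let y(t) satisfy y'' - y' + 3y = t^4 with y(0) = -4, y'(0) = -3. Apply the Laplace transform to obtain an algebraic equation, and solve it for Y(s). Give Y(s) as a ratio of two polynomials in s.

Laplace-transform each side.
Using L{y''} = s^2 Y - s·y(0) - y'(0) and L{y'} = sY - y(0), with y(0) = -4, y'(0) = -3, the left side becomes (s^2 - s + 3)Y - (-4*s + 1).
The right side is L{t^4} = 24/s^5.
So (s^2 - s + 3)Y = 24/s^5 + (-4*s + 1).
Divide through and combine into a single rational function.

Y(s) = (-4*s^6 + s^5 + 24)/(s^7 - s^6 + 3*s^5)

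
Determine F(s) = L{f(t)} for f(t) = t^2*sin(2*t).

L{sin(2t)} = 2/(s^2 + 4).
Then apply L{t^2·g(t)} = (-1)^2 d^2/ds^2[G(s)] with G(s) = 2/(s^2 + 4):
differentiating 2 times and applying the sign gives 4*(3*s^2 - 4)/(s^2 + 4)^3.

F(s) = 4*(3*s^2 - 4)/(s^2 + 4)^3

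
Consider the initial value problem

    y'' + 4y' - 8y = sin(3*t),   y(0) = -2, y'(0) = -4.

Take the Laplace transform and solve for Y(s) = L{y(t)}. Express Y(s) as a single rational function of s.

Y(s) = (-2*s^3 - 12*s^2 - 18*s - 105)/(s^4 + 4*s^3 + s^2 + 36*s - 72)

Apply the Laplace transform to the equation.
The derivative rules (L{y''} = s^2 Y - s·y(0) - y'(0) and L{y'} = sY - y(0), with y(0) = -2, y'(0) = -4) turn the left side into (s^2 + 4*s - 8)Y - (-2*s - 12).
The right side is L{sin(3*t)} = 3/(s^2 + 9).
So (s^2 + 4*s - 8)Y = 3/(s^2 + 9) + (-2*s - 12).
Divide through and combine into a single rational function.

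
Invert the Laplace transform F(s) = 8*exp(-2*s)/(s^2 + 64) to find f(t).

The factor e^(-2s) signals a time shift by c = 2 (second shifting theorem).
L{sin(8t)} = 8/(s^2 + 64), so L^-1{8/(s^2 + 64)} = sin(8*t).
Hence the inverse is u(t - 2) times that function evaluated at t - 2.

f(t) = Heaviside(t - 2)*(sin(8*t - 16))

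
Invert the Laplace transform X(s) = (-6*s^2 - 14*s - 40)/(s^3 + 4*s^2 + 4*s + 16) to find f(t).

f(t) = -3*sin(2*t) - 2*cos(2*t) - 4*exp(-4*t)

Factor the denominator: s^3 + 4*s^2 + 4*s + 16 = (s + 4)*(s^2 + 4).
Partial fraction decomposition gives [-4/(s + 4)] + [-2*s/(s^2 + 4)] + [-6/(s^2 + 4)].
Invert each term: -4/(s + 4) ↔ -4e^(-4t); -2·s/(s^2 + 4) ↔ -2cos(2t); -3·2/(s^2 + 4) ↔ -3sin(2t).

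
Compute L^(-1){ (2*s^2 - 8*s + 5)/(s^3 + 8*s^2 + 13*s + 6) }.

Factor the denominator: s^3 + 8*s^2 + 13*s + 6 = (s + 1)^2*(s + 6).
Partial fraction decomposition gives [-3/(s + 1)] + [3/(s + 1)^2] + [5/(s + 6)].
Invert each term: -3/(s + 1) ↔ -3e^(-t); 3/(s + 1)^2 ↔ 3t·e^(-t); 5/(s + 6) ↔ 5e^(-6t).

3*t*exp(-t) - 3*exp(-t) + 5*exp(-6*t)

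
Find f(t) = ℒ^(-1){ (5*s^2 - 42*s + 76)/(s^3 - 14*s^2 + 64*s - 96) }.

Factor the denominator: s^3 - 14*s^2 + 64*s - 96 = (s - 6)*(s - 4)^2.
Partial fraction decomposition gives [4/(s - 4)] + [6/(s - 4)^2] + [1/(s - 6)].
Invert each term: 4/(s - 4) ↔ 4e^(4t); 6/(s - 4)^2 ↔ 6t·e^(4t); 1/(s - 6) ↔ e^(6t).

f(t) = 6*t*exp(4*t) + exp(6*t) + 4*exp(4*t)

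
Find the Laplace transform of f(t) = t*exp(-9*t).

L{e^(-9t)} = 1/(s + 9).
Then apply L{t·g(t)} = -d/ds[G(s)] with G(s) = 1/(s + 9):
differentiating 1 time and applying the sign gives (s + 9)^(-2).

(s + 9)^(-2)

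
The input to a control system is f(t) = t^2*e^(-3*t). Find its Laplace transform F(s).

F(s) = 2/(s + 3)^3

L{e^(-3t)} = 1/(s + 3).
Then apply L{t^2·g(t)} = (-1)^2 d^2/ds^2[G(s)] with G(s) = 1/(s + 3):
differentiating 2 times and applying the sign gives 2/(s + 3)^3.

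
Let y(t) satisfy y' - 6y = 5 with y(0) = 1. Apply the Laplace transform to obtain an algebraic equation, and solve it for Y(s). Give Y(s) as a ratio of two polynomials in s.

Y(s) = (s + 5)/(s^2 - 6*s)

Apply the Laplace transform to the equation.
With L{y'} = sY - y(0) = sY - 1: the LHS transforms to (s - 6)Y - (1).
The right side is L{5} = 5/s.
So (s - 6)Y = 5/s + (1).
Isolate Y and clear denominators.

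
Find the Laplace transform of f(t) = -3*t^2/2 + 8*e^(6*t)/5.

Apply the Laplace transform termwise.
(-3/2)·[L{t^2} = 2!/s^3 = 2/s^3]; (8/5)·[L{e^(6t)} = 1/(s - 6)].

8/(5*(s - 6)) - 3/s^3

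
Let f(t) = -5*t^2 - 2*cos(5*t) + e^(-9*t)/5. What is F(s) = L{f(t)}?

F(s) = -2*s/(s^2 + 25) + 1/(5*(s + 9)) - 10/s^3

Apply the Laplace transform termwise.
(1/5)·[L{e^(-9t)} = 1/(s + 9)]; (-5)·[L{t^2} = 2!/s^3 = 2/s^3]; (-2)·[L{cos(5t)} = s/(s^2 + 25)].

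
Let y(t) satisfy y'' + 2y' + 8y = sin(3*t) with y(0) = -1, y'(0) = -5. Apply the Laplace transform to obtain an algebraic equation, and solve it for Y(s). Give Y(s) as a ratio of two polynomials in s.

Y(s) = (-s^3 - 7*s^2 - 9*s - 60)/(s^4 + 2*s^3 + 17*s^2 + 18*s + 72)

Apply the Laplace transform to the equation.
Using L{y''} = s^2 Y - s·y(0) - y'(0) and L{y'} = sY - y(0), with y(0) = -1, y'(0) = -5, the left side becomes (s^2 + 2*s + 8)Y - (-s - 7).
The right side is L{sin(3*t)} = 3/(s^2 + 9).
So (s^2 + 2*s + 8)Y = 3/(s^2 + 9) + (-s - 7).
Solve for Y(s) and write it as one ratio of polynomials.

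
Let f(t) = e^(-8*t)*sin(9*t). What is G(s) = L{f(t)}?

L{sin(9t)} = 9/(s^2 + 81).
By the first shifting theorem, multiplying by e^(-8t) replaces s with s + 8.

G(s) = 9/((s + 8)^2 + 81)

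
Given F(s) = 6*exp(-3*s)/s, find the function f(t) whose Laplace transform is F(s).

The factor e^(-3s) signals a time shift by c = 3 (second shifting theorem).
L{6} = 6/s, so L^-1{6/s} = 6.
Hence the inverse is u(t - 3) times that function evaluated at t - 3.

f(t) = Heaviside(t - 3)*(6)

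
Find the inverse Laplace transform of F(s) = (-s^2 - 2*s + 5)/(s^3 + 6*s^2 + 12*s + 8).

Factor the denominator: s^3 + 6*s^2 + 12*s + 8 = (s + 2)^3.
Partial fraction decomposition gives [-1/(s + 2)] + [2/(s + 2)^2] + [5/(s + 2)^3].
Invert each term: -1/(s + 2) ↔ -e^(-2t); 2/(s + 2)^2 ↔ 2t·e^(-2t); 5/(s + 2)^3 ↔ (5/2)t^2·e^(-2t).

5*t^2*exp(-2*t)/2 + 2*t*exp(-2*t) - exp(-2*t)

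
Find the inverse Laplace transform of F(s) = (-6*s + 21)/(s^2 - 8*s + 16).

-3*t*exp(4*t) - 6*exp(4*t)

Factor the denominator: s^2 - 8*s + 16 = (s - 4)^2.
Partial fraction decomposition gives [-6/(s - 4)] + [-3/(s - 4)^2].
Invert each term: -6/(s - 4) ↔ -6e^(4t); -3/(s - 4)^2 ↔ -3t·e^(4t).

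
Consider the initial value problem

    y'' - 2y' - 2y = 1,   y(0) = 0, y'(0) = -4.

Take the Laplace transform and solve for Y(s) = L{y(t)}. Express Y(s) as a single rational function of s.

Apply the Laplace transform to the equation.
Using L{y''} = s^2 Y - s·y(0) - y'(0) and L{y'} = sY - y(0), with y(0) = 0, y'(0) = -4, the left side becomes (s^2 - 2*s - 2)Y - (-4).
The right side is L{1} = 1/s.
So (s^2 - 2*s - 2)Y = 1/s + (-4).
Divide through and combine into a single rational function.

Y(s) = (-4*s + 1)/(s^3 - 2*s^2 - 2*s)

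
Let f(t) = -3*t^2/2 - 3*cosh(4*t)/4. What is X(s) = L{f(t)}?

Apply the Laplace transform termwise.
(-3/2)·[L{t^2} = 2!/s^3 = 2/s^3]; (-3/4)·[L{cosh(4t)} = s/(s^2 - 16)].

X(s) = -3*s/(4*(s^2 - 16)) - 3/s^3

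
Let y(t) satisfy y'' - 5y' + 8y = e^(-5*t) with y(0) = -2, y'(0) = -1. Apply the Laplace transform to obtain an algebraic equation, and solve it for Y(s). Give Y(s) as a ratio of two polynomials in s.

Transform both sides with L{·}.
The derivative rules (L{y''} = s^2 Y - s·y(0) - y'(0) and L{y'} = sY - y(0), with y(0) = -2, y'(0) = -1) turn the left side into (s^2 - 5*s + 8)Y - (-2*s + 9).
The right side is L{e^(-5*t)} = 1/(s + 5).
So (s^2 - 5*s + 8)Y = 1/(s + 5) + (-2*s + 9).
Solve for Y(s) and write it as one ratio of polynomials.

Y(s) = (-2*s^2 - s + 46)/(s^3 - 17*s + 40)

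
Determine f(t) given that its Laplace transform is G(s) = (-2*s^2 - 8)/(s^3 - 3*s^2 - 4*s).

Factor the denominator: s^3 - 3*s^2 - 4*s = s*(s - 4)*(s + 1).
Partial fraction decomposition gives [-2/(s - 4)] + [-2/(s + 1)] + [2/s].
Invert each term: -2/(s - 4) ↔ -2e^(4t); -2/(s + 1) ↔ -2e^(-t); 2/(s - 0) ↔ 2e^(0t).

f(t) = -2*exp(4*t) + 2 - 2*exp(-t)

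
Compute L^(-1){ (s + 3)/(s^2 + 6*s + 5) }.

Rewrite the denominator: s^2 + 6*s + 5 = (s + 3)^2 - 4.
The form in (s + 3) signals a first-shifting-theorem factor e^(-3t).
Since L{cosh(2t)} = s/(s^2 - 4), the inverse is e^(-3*t)*cosh(2*t).

exp(-3*t)*cosh(2*t)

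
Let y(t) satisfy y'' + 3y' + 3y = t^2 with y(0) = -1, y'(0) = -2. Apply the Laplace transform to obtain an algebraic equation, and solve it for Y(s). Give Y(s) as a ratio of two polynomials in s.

Transform both sides with L{·}.
With L{y''} = s^2 Y - s·y(0) - y'(0) and L{y'} = sY - y(0), with y(0) = -1, y'(0) = -2: the LHS transforms to (s^2 + 3*s + 3)Y - (-s - 5).
The right side is L{t^2} = 2/s^3.
So (s^2 + 3*s + 3)Y = 2/s^3 + (-s - 5).
Divide through and combine into a single rational function.

Y(s) = (-s^4 - 5*s^3 + 2)/(s^5 + 3*s^4 + 3*s^3)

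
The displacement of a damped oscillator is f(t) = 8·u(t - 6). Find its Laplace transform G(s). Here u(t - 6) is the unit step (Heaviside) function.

By the second shifting theorem, L{u(t - c)·g(t - c)} = e^(-cs)·H(s) with c = 6 and H(s) = L{g(t)}.
L{8} = 8/s.

G(s) = 8*exp(-6*s)/s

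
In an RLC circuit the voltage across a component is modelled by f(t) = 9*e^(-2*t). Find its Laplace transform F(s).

F(s) = 9/(s + 2)

L{9} = 9/s.
By the first shifting theorem, multiplying by e^(-2t) replaces s with s + 2.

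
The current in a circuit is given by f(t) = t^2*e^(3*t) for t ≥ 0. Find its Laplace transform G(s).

G(s) = 2/(s - 3)^3

L{e^(3t)} = 1/(s - 3).
Then apply L{t^2·g(t)} = (-1)^2 d^2/ds^2[H(s)] with H(s) = 1/(s - 3):
differentiating 2 times and applying the sign gives 2/(s - 3)^3.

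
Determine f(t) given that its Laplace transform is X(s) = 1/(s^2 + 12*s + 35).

Rewrite the denominator: s^2 + 12*s + 35 = (s + 6)^2 - 1.
The form in (s + 6) signals a first-shifting-theorem factor e^(-6t).
Since L{sinh(t)} = 1/(s^2 - 1), the inverse is exp(-6*t)*sinh(t).

f(t) = exp(-6*t)*sinh(t)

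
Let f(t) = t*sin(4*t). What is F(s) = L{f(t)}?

L{sin(4t)} = 4/(s^2 + 16).
Then apply L{t·g(t)} = -d/ds[G(s)] with G(s) = 4/(s^2 + 16):
differentiating 1 time and applying the sign gives 8*s/(s^2 + 16)^2.

F(s) = 8*s/(s^2 + 16)^2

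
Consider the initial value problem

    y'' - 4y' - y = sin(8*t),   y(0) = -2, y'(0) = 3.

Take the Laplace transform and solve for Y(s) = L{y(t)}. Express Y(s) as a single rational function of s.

Take the Laplace transform of both sides.
With L{y''} = s^2 Y - s·y(0) - y'(0) and L{y'} = sY - y(0), with y(0) = -2, y'(0) = 3: the LHS transforms to (s^2 - 4*s - 1)Y - (-2*s + 11).
The right side is L{sin(8*t)} = 8/(s^2 + 64).
So (s^2 - 4*s - 1)Y = 8/(s^2 + 64) + (-2*s + 11).
Isolate Y and clear denominators.

Y(s) = (-2*s^3 + 11*s^2 - 128*s + 712)/(s^4 - 4*s^3 + 63*s^2 - 256*s - 64)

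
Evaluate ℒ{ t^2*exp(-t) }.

L{e^(-t)} = 1/(s + 1).
Then apply L{t^2·g(t)} = (-1)^2 d^2/ds^2[G(s)] with G(s) = 1/(s + 1):
differentiating 2 times and applying the sign gives 2/(s + 1)^3.

2/(s + 1)^3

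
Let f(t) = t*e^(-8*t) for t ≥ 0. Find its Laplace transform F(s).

L{e^(-8t)} = 1/(s + 8).
Then apply L{t·g(t)} = -d/ds[G(s)] with G(s) = 1/(s + 8):
differentiating 1 time and applying the sign gives (s + 8)^(-2).

F(s) = (s + 8)^(-2)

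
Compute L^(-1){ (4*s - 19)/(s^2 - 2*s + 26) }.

-3*exp(t)*sin(5*t) + 4*exp(t)*cos(5*t)

Complete the square in the denominator: s^2 - 2*s + 26 = (s - 1)^2 + 5^2.
Split the numerator to match: 4*s - 19 = 4·(s - 1) - 3·5.
Invert each term: 4·(s - 1)/((s - 1)^2 + 25) ↔ 4e^(t)cos(5t); -3·5/((s - 1)^2 + 25) ↔ -3e^(t)sin(5t).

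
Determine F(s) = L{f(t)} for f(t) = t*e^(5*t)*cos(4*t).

F(s) = (s - 9)*(s - 1)/(s^2 - 10*s + 41)^2

L{cos(4t)} = s/(s^2 + 16).
Multiplying by e^(5t) shifts s → s - 5, so L{e^(5*t)*cos(4*t)} = (s - 5)/((s - 5)^2 + 16).
Then apply L{t·g(t)} = -d/ds[G(s)] with G(s) = (s - 5)/((s - 5)^2 + 16):
differentiating 1 time and applying the sign gives (s - 9)*(s - 1)/(s^2 - 10*s + 41)^2.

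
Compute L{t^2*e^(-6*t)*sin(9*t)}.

54*(s^2 + 12*s + 9)/(s^2 + 12*s + 117)^3

L{sin(9t)} = 9/(s^2 + 81).
Multiplying by e^(-6t) shifts s → s + 6, so L{e^(-6*t)*sin(9*t)} = 9/((s + 6)^2 + 81).
Then apply L{t^2·g(t)} = (-1)^2 d^2/ds^2[H(s)] with H(s) = 9/((s + 6)^2 + 81):
differentiating 2 times and applying the sign gives 54*(s^2 + 12*s + 9)/(s^2 + 12*s + 117)^3.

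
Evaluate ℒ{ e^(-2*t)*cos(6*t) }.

(s + 2)/((s + 2)^2 + 36)

L{cos(6t)} = s/(s^2 + 36).
By the first shifting theorem, multiplying by e^(-2t) replaces s with s + 2.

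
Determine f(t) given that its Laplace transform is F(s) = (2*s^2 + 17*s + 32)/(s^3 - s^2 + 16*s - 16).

f(t) = 3*exp(t) + 4*sin(4*t) - cos(4*t)

Factor the denominator: s^3 - s^2 + 16*s - 16 = (s - 1)*(s^2 + 16).
Partial fraction decomposition gives [3/(s - 1)] + [-s/(s^2 + 16)] + [16/(s^2 + 16)].
Invert each term: 3/(s - 1) ↔ 3e^(t); -1·s/(s^2 + 16) ↔ -cos(4t); 4·4/(s^2 + 16) ↔ 4sin(4t).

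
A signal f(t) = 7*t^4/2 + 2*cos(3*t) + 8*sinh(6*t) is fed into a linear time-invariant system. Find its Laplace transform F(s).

By linearity of the Laplace transform, transform each term separately.
(7/2)·[L{t^4} = 4!/s^5 = 24/s^5]; (8)·[L{sinh(6t)} = 6/(s^2 - 36)]; (2)·[L{cos(3t)} = s/(s^2 + 9)].

F(s) = 2*s/(s^2 + 9) + 48/(s^2 - 36) + 84/s^5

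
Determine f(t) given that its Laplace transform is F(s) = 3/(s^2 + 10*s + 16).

Rewrite the denominator: s^2 + 10*s + 16 = (s + 5)^2 - 9.
The form in (s + 5) signals a first-shifting-theorem factor e^(-5t).
Since L{sinh(3t)} = 3/(s^2 - 9), the inverse is e^(-5*t)*sinh(3*t).

f(t) = exp(-5*t)*sinh(3*t)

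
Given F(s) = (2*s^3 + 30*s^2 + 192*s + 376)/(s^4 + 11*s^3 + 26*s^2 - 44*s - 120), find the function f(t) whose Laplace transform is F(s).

f(t) = 4*exp(2*t) - 2*exp(-2*t) - 4*exp(-5*t) + 4*exp(-6*t)

Factor the denominator: s^4 + 11*s^3 + 26*s^2 - 44*s - 120 = (s - 2)*(s + 2)*(s + 5)*(s + 6).
Partial fraction decomposition gives [-2/(s + 2)] + [-4/(s + 5)] + [4/(s - 2)] + [4/(s + 6)].
Invert each term: -2/(s + 2) ↔ -2e^(-2t); -4/(s + 5) ↔ -4e^(-5t); 4/(s - 2) ↔ 4e^(2t); 4/(s + 6) ↔ 4e^(-6t).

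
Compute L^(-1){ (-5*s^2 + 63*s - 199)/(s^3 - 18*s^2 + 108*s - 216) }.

-t^2*exp(6*t)/2 + 3*t*exp(6*t) - 5*exp(6*t)

Factor the denominator: s^3 - 18*s^2 + 108*s - 216 = (s - 6)^3.
Partial fraction decomposition gives [-5/(s - 6)] + [3/(s - 6)^2] + [-1/(s - 6)^3].
Invert each term: -5/(s - 6) ↔ -5e^(6t); 3/(s - 6)^2 ↔ 3t·e^(6t); -1/(s - 6)^3 ↔ (-1/2)t^2·e^(6t).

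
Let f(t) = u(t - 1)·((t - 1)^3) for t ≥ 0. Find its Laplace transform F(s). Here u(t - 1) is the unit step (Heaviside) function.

F(s) = 6*exp(-s)/s^4

By the second shifting theorem, L{u(t - c)·g(t - c)} = e^(-cs)·G(s) with c = 1 and G(s) = L{g(t)}.
L{t^3} = 3!/s^4 = 6/s^4.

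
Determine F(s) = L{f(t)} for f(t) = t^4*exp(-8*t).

L{t^4} = 4!/s^5 = 24/s^5.
By the first shifting theorem, multiplying by e^(-8t) replaces s with s + 8.

F(s) = 24/(s + 8)^5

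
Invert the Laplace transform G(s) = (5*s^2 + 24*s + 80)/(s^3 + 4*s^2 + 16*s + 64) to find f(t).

Factor the denominator: s^3 + 4*s^2 + 16*s + 64 = (s + 4)*(s^2 + 16).
Partial fraction decomposition gives [2/(s + 4)] + [3*s/(s^2 + 16)] + [12/(s^2 + 16)].
Invert each term: 2/(s + 4) ↔ 2e^(-4t); 3·s/(s^2 + 16) ↔ 3cos(4t); 3·4/(s^2 + 16) ↔ 3sin(4t).

f(t) = 3*sin(4*t) + 3*cos(4*t) + 2*exp(-4*t)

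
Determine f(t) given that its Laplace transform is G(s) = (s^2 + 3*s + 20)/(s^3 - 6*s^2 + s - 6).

f(t) = 2*exp(6*t) - 3*sin(t) - cos(t)

Factor the denominator: s^3 - 6*s^2 + s - 6 = (s - 6)*(s^2 + 1).
Partial fraction decomposition gives [2/(s - 6)] + [-s/(s^2 + 1)] + [-3/(s^2 + 1)].
Invert each term: 2/(s - 6) ↔ 2e^(6t); -1·s/(s^2 + 1) ↔ -cos(t); -3·1/(s^2 + 1) ↔ -3sin(t).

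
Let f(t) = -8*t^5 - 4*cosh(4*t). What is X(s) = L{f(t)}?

By linearity of the Laplace transform, transform each term separately.
(-8)·[L{t^5} = 5!/s^6 = 120/s^6]; (-4)·[L{cosh(4t)} = s/(s^2 - 16)].

X(s) = -4*s/(s^2 - 16) - 960/s^6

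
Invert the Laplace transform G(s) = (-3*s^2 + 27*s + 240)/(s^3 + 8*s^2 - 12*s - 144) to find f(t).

Factor the denominator: s^3 + 8*s^2 - 12*s - 144 = (s - 4)*(s + 6)^2.
Partial fraction decomposition gives [-6/(s + 6)] + [3/(s + 6)^2] + [3/(s - 4)].
Invert each term: -6/(s + 6) ↔ -6e^(-6t); 3/(s + 6)^2 ↔ 3t·e^(-6t); 3/(s - 4) ↔ 3e^(4t).

f(t) = 3*t*exp(-6*t) + 3*exp(4*t) - 6*exp(-6*t)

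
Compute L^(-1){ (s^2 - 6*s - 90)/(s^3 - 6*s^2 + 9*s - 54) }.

Factor the denominator: s^3 - 6*s^2 + 9*s - 54 = (s - 6)*(s^2 + 9).
Partial fraction decomposition gives [-2/(s - 6)] + [3*s/(s^2 + 9)] + [12/(s^2 + 9)].
Invert each term: -2/(s - 6) ↔ -2e^(6t); 3·s/(s^2 + 9) ↔ 3cos(3t); 4·3/(s^2 + 9) ↔ 4sin(3t).

-2*exp(6*t) + 4*sin(3*t) + 3*cos(3*t)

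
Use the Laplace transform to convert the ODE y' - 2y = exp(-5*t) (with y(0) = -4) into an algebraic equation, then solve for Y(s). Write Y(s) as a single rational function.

Laplace-transform each side.
Using L{y'} = sY - y(0) = sY - (-4), the left side becomes (s - 2)Y - (-4).
The right side is L{exp(-5*t)} = 1/(s + 5).
So (s - 2)Y = 1/(s + 5) + (-4).
Isolate Y and clear denominators.

Y(s) = (-4*s - 19)/(s^2 + 3*s - 10)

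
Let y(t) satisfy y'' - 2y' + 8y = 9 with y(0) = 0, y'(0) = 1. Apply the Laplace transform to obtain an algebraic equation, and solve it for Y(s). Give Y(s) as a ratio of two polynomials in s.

Y(s) = (s + 9)/(s^3 - 2*s^2 + 8*s)

Apply the Laplace transform to the equation.
The derivative rules (L{y''} = s^2 Y - s·y(0) - y'(0) and L{y'} = sY - y(0), with y(0) = 0, y'(0) = 1) turn the left side into (s^2 - 2*s + 8)Y - (1).
The right side is L{9} = 9/s.
So (s^2 - 2*s + 8)Y = 9/s + (1).
Divide through and combine into a single rational function.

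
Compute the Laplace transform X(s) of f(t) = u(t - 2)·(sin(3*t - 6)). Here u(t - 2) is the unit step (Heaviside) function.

By the second shifting theorem, L{u(t - c)·g(t - c)} = e^(-cs)·G(s) with c = 2 and G(s) = L{g(t)}.
L{sin(3t)} = 3/(s^2 + 9).

X(s) = 3*exp(-2*s)/(s^2 + 9)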